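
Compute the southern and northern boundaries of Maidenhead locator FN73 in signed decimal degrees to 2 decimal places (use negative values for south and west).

43.00, 44.00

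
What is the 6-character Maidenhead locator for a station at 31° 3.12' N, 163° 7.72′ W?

AM81kb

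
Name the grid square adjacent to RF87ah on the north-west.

RF77xi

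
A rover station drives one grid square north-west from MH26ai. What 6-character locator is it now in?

MH16xj

Longitude subsquare a = 0; −1 → -1, wraps to 23 = x, carry into square.
Longitude square 2; −1 → 1.
Latitude subsquare i = 8; +1 → 9 = j.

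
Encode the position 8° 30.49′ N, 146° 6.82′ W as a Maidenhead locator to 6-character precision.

Offset from 180°W / 90°S: lon 33.8863°, lat 98.5082°.
Field: lon ⌊33.8863/20⌋ = 1 → B; lat ⌊98.5082/10⌋ = 9 → J.
Square: lon ⌊13.8863/2⌋ = 6; lat ⌊8.5082/1⌋ = 8.
Subsquare: lon ⌊1.8863/0.0833333⌋ = 22 → w; lat ⌊0.5082/0.0416667⌋ = 12 → m.

BJ68wm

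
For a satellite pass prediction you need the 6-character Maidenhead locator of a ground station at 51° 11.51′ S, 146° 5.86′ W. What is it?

BD68wt

Shift to the Maidenhead origin (180°W, 90°S): lon 33.9023, lat 38.8082.
Field: 33.9023/20 → 1 → B, 38.8082/10 → 3 → D; chars BD.
Square: 13.9023/2 → 6, 8.8082/1 → 8; chars 68.
Subsquare: 1.9023/0.0833333 → 22 → w, 0.8082/0.0416667 → 19 → t; chars wt.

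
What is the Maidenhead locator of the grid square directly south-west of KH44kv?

KH44ju

Longitude subsquare k = 10; −1 → 9 = j.
Latitude subsquare v = 21; −1 → 20 = u.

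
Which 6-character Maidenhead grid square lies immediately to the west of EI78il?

Longitude subsquare i = 8; −1 → 7 = h.
The latitude characters are unchanged.

EI78hl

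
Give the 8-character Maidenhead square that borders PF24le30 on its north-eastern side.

PF24le41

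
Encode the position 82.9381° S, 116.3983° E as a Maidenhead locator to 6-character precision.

OA87eb

Add 180° to longitude and 90° to latitude: 296.3983, 7.0619.
Field: 296.3983/20 → 14 → O, 7.0619/10 → 0 → A; chars OA.
Square: 16.3983/2 → 8, 7.0619/1 → 7; chars 87.
Subsquare: 0.3983/0.0833333 → 4 → e, 0.0619/0.0416667 → 1 → b; chars eb.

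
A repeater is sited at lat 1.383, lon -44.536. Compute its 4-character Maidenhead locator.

Add 180° to longitude and 90° to latitude: 135.46, 91.38.
Field: 135.46/20 → 6 → G, 91.38/10 → 9 → J; chars GJ.
Square: 15.46/2 → 7, 1.38/1 → 1; chars 71.

GJ71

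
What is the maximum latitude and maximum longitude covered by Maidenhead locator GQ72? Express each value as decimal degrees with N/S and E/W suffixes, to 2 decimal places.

Field G=6, Q=16: +6·20° lon, +16·10° lat → SW at lon -60°, lat 70°.
Square 7, 2: +7·2° lon, +2·1° lat → SW at lon -46°, lat 72°.
Cell spans 2° lon × 1° lat. NE corner is SW corner plus one full cell.
latitude 73.00° N, longitude 44.00° W.

73.00° N, 44.00° W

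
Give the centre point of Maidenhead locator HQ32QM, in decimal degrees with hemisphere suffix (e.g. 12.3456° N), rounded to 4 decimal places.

Field H=7, Q=16: +7·20° lon, +16·10° lat → SW at lon -40°, lat 70°.
Square 3, 2: +3·2° lon, +2·1° lat → SW at lon -34°, lat 72°.
Subsquare q=16, m=12: +16·0.0833333° lon, +12·0.0416667° lat → SW at lon -32.6667°, lat 72.5°.
Cell spans 0.0833333° lon × 0.0416667° lat. Centre is SW corner plus half of each.
latitude 72.5208° N, longitude 32.6250° W.

72.5208° N, 32.6250° W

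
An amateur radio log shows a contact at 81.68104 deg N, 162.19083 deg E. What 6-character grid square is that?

Shift to the Maidenhead origin (180°W, 90°S): lon 342.1908, lat 171.6810.
Field: 342.1908/20 → 17 → R, 171.6810/10 → 17 → R; chars RR.
Square: 2.1908/2 → 1, 1.6810/1 → 1; chars 11.
Subsquare: 0.1908/0.0833333 → 2 → c, 0.6810/0.0416667 → 16 → q; chars cq.

RR11cq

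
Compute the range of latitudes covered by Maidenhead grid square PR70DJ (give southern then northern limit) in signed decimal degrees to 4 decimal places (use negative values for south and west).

Field P=15, R=17: +15·20° lon, +17·10° lat → SW at lon 120°, lat 80°.
Square 7, 0: +7·2° lon, +0·1° lat → SW at lon 134°, lat 80°.
Subsquare d=3, j=9: +3·0.0833333° lon, +9·0.0416667° lat → SW at lon 134.25°, lat 80.375°.
Cell spans 0.0833333° lon × 0.0416667° lat.
south 80.3750, north 80.4167.

80.3750, 80.4167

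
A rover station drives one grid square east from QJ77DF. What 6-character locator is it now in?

QJ77ef

Longitude subsquare d = 3; +1 → 4 = e.
The latitude characters are unchanged.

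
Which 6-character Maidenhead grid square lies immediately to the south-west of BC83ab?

Longitude subsquare a = 0; −1 → -1, wraps to 23 = x, carry into square.
Longitude square 8; −1 → 7.
Latitude subsquare b = 1; −1 → 0 = a.

BC73xa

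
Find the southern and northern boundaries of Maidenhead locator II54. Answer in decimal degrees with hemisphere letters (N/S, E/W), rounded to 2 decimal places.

Field I=8, I=8: +8·20° lon, +8·10° lat → SW at lon -20°, lat -10°.
Square 5, 4: +5·2° lon, +4·1° lat → SW at lon -10°, lat -6°.
Cell spans 2° lon × 1° lat.
south 6.00° S, north 5.00° S.

6.00° S, 5.00° S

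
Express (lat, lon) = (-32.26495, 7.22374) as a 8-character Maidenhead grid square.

Shift to the Maidenhead origin (180°W, 90°S): lon 187.22374, lat 57.73505.
Field: lon ⌊187.22374/20⌋ = 9 → J; lat ⌊57.73505/10⌋ = 5 → F.
Square: lon ⌊7.22374/2⌋ = 3; lat ⌊7.73505/1⌋ = 7.
Subsquare: lon ⌊1.22374/0.0833333⌋ = 14 → o; lat ⌊0.73505/0.0416667⌋ = 17 → r.
Extended square: lon ⌊0.05707/0.00833333⌋ = 6; lat ⌊0.02672/0.00416667⌋ = 6.

JF37or66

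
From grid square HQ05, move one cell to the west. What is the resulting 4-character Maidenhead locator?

Longitude square 0; −1 → -1, wraps to 9, carry into field.
Longitude field H = 7; −1 → 6 = G.
The latitude characters are unchanged.

GQ95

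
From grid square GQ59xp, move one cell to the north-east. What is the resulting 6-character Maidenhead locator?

Longitude subsquare x = 23; +1 → 24, wraps to 0 = a, carry into square.
Longitude square 5; +1 → 6.
Latitude subsquare p = 15; +1 → 16 = q.

GQ69aq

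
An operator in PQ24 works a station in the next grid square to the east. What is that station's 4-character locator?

PQ34

Longitude square 2; +1 → 3.
The latitude characters are unchanged.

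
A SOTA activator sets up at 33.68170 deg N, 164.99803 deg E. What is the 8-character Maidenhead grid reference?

RM23lq93

Offset from 180°W / 90°S: lon 344.99803°, lat 123.68170°.
Field: 344.99803/20 → 17 → R, 123.68170/10 → 12 → M; chars RM.
Square: 4.99803/2 → 2, 3.68170/1 → 3; chars 23.
Subsquare: 0.99803/0.0833333 → 11 → l, 0.68170/0.0416667 → 16 → q; chars lq.
Extended square: 0.08136/0.00833333 → 9, 0.01503/0.00416667 → 3; chars 93.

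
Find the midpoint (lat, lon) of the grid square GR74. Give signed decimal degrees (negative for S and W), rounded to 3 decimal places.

84.500, -45.000

Field G=6, R=17: +6·20° lon, +17·10° lat → SW at lon -60°, lat 80°.
Square 7, 4: +7·2° lon, +4·1° lat → SW at lon -46°, lat 84°.
Cell spans 2° lon × 1° lat. Centre is SW corner plus half of each.
latitude 84.500, longitude -45.000.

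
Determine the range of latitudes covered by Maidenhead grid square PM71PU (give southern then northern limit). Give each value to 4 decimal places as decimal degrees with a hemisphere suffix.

31.8333° N, 31.8750° N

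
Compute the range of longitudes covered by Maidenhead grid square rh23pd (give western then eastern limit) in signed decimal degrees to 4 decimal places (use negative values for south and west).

Field R=17, H=7: +17·20° lon, +7·10° lat → SW at lon 160°, lat -20°.
Square 2, 3: +2·2° lon, +3·1° lat → SW at lon 164°, lat -17°.
Subsquare p=15, d=3: +15·0.0833333° lon, +3·0.0416667° lat → SW at lon 165.25°, lat -16.875°.
Cell spans 0.0833333° lon × 0.0416667° lat.
west 165.2500, east 165.3333.

165.2500, 165.3333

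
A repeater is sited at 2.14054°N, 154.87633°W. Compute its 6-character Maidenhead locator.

Offset from 180°W / 90°S: lon 25.1237°, lat 92.1405°.
Field (20°×10°, letters A–R): 25.1237/20 → 1 → B, 92.1405/10 → 9 → J; chars BJ.
Square (2°×1°, digits 0–9): 5.1237/2 → 2, 2.1405/1 → 2; chars 22.
Subsquare (5′×2.5′, letters a–x): 1.1237/0.0833333 → 13 → n, 0.1405/0.0416667 → 3 → d; chars nd.

BJ22nd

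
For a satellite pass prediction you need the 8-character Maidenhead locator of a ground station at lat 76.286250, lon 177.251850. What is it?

Add 180° to longitude and 90° to latitude: 357.25185, 166.28625.
Field: 357.25185/20 → 17 → R, 166.28625/10 → 16 → Q; chars RQ.
Square: 17.25185/2 → 8, 6.28625/1 → 6; chars 86.
Subsquare: 1.25185/0.0833333 → 15 → p, 0.28625/0.0416667 → 6 → g; chars pg.
Extended square: 0.00185/0.00833333 → 0, 0.03625/0.00416667 → 8; chars 08.

RQ86pg08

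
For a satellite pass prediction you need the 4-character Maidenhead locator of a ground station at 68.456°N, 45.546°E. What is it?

LP28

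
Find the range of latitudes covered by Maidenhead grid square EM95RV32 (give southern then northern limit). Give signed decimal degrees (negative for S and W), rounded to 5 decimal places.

35.88333, 35.88750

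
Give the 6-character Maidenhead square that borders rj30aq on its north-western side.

Longitude subsquare a = 0; −1 → -1, wraps to 23 = x, carry into square.
Longitude square 3; −1 → 2.
Latitude subsquare q = 16; +1 → 17 = r.

RJ20xr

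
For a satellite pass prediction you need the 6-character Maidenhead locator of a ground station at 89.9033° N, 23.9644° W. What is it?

HR89av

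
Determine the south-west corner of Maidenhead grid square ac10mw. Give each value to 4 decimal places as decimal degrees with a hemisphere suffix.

69.0833° S, 177.0000° W

Field A=0, C=2: +0·20° lon, +2·10° lat → SW at lon -180°, lat -70°.
Square 1, 0: +1·2° lon, +0·1° lat → SW at lon -178°, lat -70°.
Subsquare m=12, w=22: +12·0.0833333° lon, +22·0.0416667° lat → SW at lon -177°, lat -69.0833°.
latitude 69.0833° S, longitude 177.0000° W.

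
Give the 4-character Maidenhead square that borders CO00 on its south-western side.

Longitude square 0; −1 → -1, wraps to 9, carry into field.
Longitude field C = 2; −1 → 1 = B.
Latitude square 0; −1 → -1, wraps to 9, carry into field.
Latitude field O = 14; −1 → 13 = N.

BN99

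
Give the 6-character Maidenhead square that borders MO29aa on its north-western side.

MO19xb

Longitude subsquare a = 0; −1 → -1, wraps to 23 = x, carry into square.
Longitude square 2; −1 → 1.
Latitude subsquare a = 0; +1 → 1 = b.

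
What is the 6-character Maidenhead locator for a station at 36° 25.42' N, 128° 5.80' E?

Shift to the Maidenhead origin (180°W, 90°S): lon 308.0967, lat 126.4237.
Field: lon ⌊308.0967/20⌋ = 15 → P; lat ⌊126.4237/10⌋ = 12 → M.
Square: lon ⌊8.0967/2⌋ = 4; lat ⌊6.4237/1⌋ = 6.
Subsquare: lon ⌊0.0967/0.0833333⌋ = 1 → b; lat ⌊0.4237/0.0416667⌋ = 10 → k.

PM46bk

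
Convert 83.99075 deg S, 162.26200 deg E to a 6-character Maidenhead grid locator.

Shift to the Maidenhead origin (180°W, 90°S): lon 342.2620, lat 6.0092.
Field (20°×10°, letters A–R): 342.2620/20 → 17 → R, 6.0092/10 → 0 → A; chars RA.
Square (2°×1°, digits 0–9): 2.2620/2 → 1, 6.0092/1 → 6; chars 16.
Subsquare (5′×2.5′, letters a–x): 0.2620/0.0833333 → 3 → d, 0.0092/0.0416667 → 0 → a; chars da.

RA16da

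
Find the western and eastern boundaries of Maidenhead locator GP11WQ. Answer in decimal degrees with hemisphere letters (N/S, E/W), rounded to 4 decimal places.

56.1667° W, 56.0833° W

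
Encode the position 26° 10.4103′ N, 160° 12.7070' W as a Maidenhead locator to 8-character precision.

Shift to the Maidenhead origin (180°W, 90°S): lon 19.78822, lat 116.17351.
Field: 19.78822/20 → 0 → A, 116.17351/10 → 11 → L; chars AL.
Square: 19.78822/2 → 9, 6.17351/1 → 6; chars 96.
Subsquare: 1.78822/0.0833333 → 21 → v, 0.17351/0.0416667 → 4 → e; chars ve.
Extended square: 0.03822/0.00833333 → 4, 0.00684/0.00416667 → 1; chars 41.

AL96ve41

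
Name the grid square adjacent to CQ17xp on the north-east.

Longitude subsquare x = 23; +1 → 24, wraps to 0 = a, carry into square.
Longitude square 1; +1 → 2.
Latitude subsquare p = 15; +1 → 16 = q.

CQ27aq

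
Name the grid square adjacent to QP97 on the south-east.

RP06

Longitude square 9; +1 → 10, wraps to 0, carry into field.
Longitude field Q = 16; +1 → 17 = R.
Latitude square 7; −1 → 6.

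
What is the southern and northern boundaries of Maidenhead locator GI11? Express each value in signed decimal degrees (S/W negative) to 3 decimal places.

-9.000, -8.000

Field G=6, I=8: +6·20° lon, +8·10° lat → SW at lon -60°, lat -10°.
Square 1, 1: +1·2° lon, +1·1° lat → SW at lon -58°, lat -9°.
Cell spans 2° lon × 1° lat.
south -9.000, north -8.000.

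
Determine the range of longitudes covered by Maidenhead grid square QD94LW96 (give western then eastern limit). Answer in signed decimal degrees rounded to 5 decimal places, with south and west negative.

158.99167, 159.00000

Field Q=16, D=3: +16·20° lon, +3·10° lat → SW at lon 140°, lat -60°.
Square 9, 4: +9·2° lon, +4·1° lat → SW at lon 158°, lat -56°.
Subsquare l=11, w=22: +11·0.0833333° lon, +22·0.0416667° lat → SW at lon 158.917°, lat -55.0833°.
Extended square 9, 6: +9·0.00833333° lon, +6·0.00416667° lat → SW at lon 158.992°, lat -55.0583°.
Cell spans 0.00833333° lon × 0.00416667° lat.
west 158.99167, east 159.00000.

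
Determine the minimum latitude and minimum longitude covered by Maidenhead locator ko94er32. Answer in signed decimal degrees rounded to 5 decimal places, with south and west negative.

54.71667, 38.35833

Field K=10, O=14: +10·20° lon, +14·10° lat → SW at lon 20°, lat 50°.
Square 9, 4: +9·2° lon, +4·1° lat → SW at lon 38°, lat 54°.
Subsquare e=4, r=17: +4·0.0833333° lon, +17·0.0416667° lat → SW at lon 38.3333°, lat 54.7083°.
Extended square 3, 2: +3·0.00833333° lon, +2·0.00416667° lat → SW at lon 38.3583°, lat 54.7167°.
latitude 54.71667, longitude 38.35833.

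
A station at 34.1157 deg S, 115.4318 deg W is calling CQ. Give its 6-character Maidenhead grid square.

DF25gv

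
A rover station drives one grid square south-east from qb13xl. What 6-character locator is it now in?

QB23ak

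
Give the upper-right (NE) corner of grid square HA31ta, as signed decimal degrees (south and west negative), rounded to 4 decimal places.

-88.9583, -32.3333

Field H=7, A=0: +7·20° lon, +0·10° lat → SW at lon -40°, lat -90°.
Square 3, 1: +3·2° lon, +1·1° lat → SW at lon -34°, lat -89°.
Subsquare t=19, a=0: +19·0.0833333° lon, +0·0.0416667° lat → SW at lon -32.4167°, lat -89°.
Cell spans 0.0833333° lon × 0.0416667° lat. NE corner is SW corner plus one full cell.
latitude -88.9583, longitude -32.3333.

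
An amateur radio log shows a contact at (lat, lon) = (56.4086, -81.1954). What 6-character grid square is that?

Add 180° to longitude and 90° to latitude: 98.8046, 146.4086.
Field: 98.8046/20 → 4 → E, 146.4086/10 → 14 → O; chars EO.
Square: 18.8046/2 → 9, 6.4086/1 → 6; chars 96.
Subsquare: 0.8046/0.0833333 → 9 → j, 0.4086/0.0416667 → 9 → j; chars jj.

EO96jj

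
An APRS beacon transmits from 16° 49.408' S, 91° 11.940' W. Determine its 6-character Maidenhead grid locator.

EH43je

Shift to the Maidenhead origin (180°W, 90°S): lon 88.8010, lat 73.1765.
Field: 88.8010/20 → 4 → E, 73.1765/10 → 7 → H; chars EH.
Square: 8.8010/2 → 4, 3.1765/1 → 3; chars 43.
Subsquare: 0.8010/0.0833333 → 9 → j, 0.1765/0.0416667 → 4 → e; chars je.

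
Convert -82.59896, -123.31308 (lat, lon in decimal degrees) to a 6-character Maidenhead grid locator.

Offset from 180°W / 90°S: lon 56.6869°, lat 7.4010°.
Field: lon ⌊56.6869/20⌋ = 2 → C; lat ⌊7.4010/10⌋ = 0 → A.
Square: lon ⌊16.6869/2⌋ = 8; lat ⌊7.4010/1⌋ = 7.
Subsquare: lon ⌊0.6869/0.0833333⌋ = 8 → i; lat ⌊0.4010/0.0416667⌋ = 9 → j.

CA87ij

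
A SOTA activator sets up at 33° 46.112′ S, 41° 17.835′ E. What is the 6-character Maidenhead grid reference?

Offset from 180°W / 90°S: lon 221.2972°, lat 56.2315°.
Field: lon ⌊221.2972/20⌋ = 11 → L; lat ⌊56.2315/10⌋ = 5 → F.
Square: lon ⌊1.2972/2⌋ = 0; lat ⌊6.2315/1⌋ = 6.
Subsquare: lon ⌊1.2972/0.0833333⌋ = 15 → p; lat ⌊0.2315/0.0416667⌋ = 5 → f.

LF06pf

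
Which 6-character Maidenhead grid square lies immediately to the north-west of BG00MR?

BG00ls

Longitude subsquare m = 12; −1 → 11 = l.
Latitude subsquare r = 17; +1 → 18 = s.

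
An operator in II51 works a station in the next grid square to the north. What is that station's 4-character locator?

II52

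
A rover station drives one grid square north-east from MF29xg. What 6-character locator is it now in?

MF39ah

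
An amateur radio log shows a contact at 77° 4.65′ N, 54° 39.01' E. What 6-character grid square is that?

LQ77hb

Add 180° to longitude and 90° to latitude: 234.6502, 167.0775.
Field: 234.6502/20 → 11 → L, 167.0775/10 → 16 → Q; chars LQ.
Square: 14.6502/2 → 7, 7.0775/1 → 7; chars 77.
Subsquare: 0.6502/0.0833333 → 7 → h, 0.0775/0.0416667 → 1 → b; chars hb.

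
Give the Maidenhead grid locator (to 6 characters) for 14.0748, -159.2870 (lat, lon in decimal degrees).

BK04ib

Offset from 180°W / 90°S: lon 20.7130°, lat 104.0748°.
Field: lon ⌊20.7130/20⌋ = 1 → B; lat ⌊104.0748/10⌋ = 10 → K.
Square: lon ⌊0.7130/2⌋ = 0; lat ⌊4.0748/1⌋ = 4.
Subsquare: lon ⌊0.7130/0.0833333⌋ = 8 → i; lat ⌊0.0748/0.0416667⌋ = 1 → b.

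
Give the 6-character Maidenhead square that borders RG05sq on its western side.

RG05rq

Longitude subsquare s = 18; −1 → 17 = r.
The latitude characters are unchanged.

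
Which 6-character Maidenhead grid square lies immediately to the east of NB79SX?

Longitude subsquare s = 18; +1 → 19 = t.
The latitude characters are unchanged.

NB79tx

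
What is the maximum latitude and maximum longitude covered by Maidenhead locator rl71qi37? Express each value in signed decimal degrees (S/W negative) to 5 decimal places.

21.36667, 175.36667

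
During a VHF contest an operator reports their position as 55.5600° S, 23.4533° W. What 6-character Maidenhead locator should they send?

HD84gk

Add 180° to longitude and 90° to latitude: 156.5467, 34.4400.
Field (20°×10°, letters A–R): lon ⌊156.5467/20⌋ = 7 → H; lat ⌊34.4400/10⌋ = 3 → D.
Square (2°×1°, digits 0–9): lon ⌊16.5467/2⌋ = 8; lat ⌊4.4400/1⌋ = 4.
Subsquare (5′×2.5′, letters a–x): lon ⌊0.5467/0.0833333⌋ = 6 → g; lat ⌊0.4400/0.0416667⌋ = 10 → k.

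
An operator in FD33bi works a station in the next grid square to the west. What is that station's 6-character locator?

FD33ai

Longitude subsquare b = 1; −1 → 0 = a.
The latitude characters are unchanged.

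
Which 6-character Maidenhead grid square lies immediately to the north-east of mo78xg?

Longitude subsquare x = 23; +1 → 24, wraps to 0 = a, carry into square.
Longitude square 7; +1 → 8.
Latitude subsquare g = 6; +1 → 7 = h.

MO88ah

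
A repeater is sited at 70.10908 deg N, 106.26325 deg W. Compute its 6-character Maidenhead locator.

DQ60uc

Offset from 180°W / 90°S: lon 73.7368°, lat 160.1091°.
Field: 73.7368/20 → 3 → D, 160.1091/10 → 16 → Q; chars DQ.
Square: 13.7368/2 → 6, 0.1091/1 → 0; chars 60.
Subsquare: 1.7368/0.0833333 → 20 → u, 0.1091/0.0416667 → 2 → c; chars uc.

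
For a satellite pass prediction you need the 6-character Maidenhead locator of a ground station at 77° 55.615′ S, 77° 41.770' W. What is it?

Shift to the Maidenhead origin (180°W, 90°S): lon 102.3038, lat 12.0731.
Field: lon ⌊102.3038/20⌋ = 5 → F; lat ⌊12.0731/10⌋ = 1 → B.
Square: lon ⌊2.3038/2⌋ = 1; lat ⌊2.0731/1⌋ = 2.
Subsquare: lon ⌊0.3038/0.0833333⌋ = 3 → d; lat ⌊0.0731/0.0416667⌋ = 1 → b.

FB12db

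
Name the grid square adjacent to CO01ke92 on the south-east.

CO01le01

Longitude extended square 9; +1 → 10, wraps to 0, carry into subsquare.
Longitude subsquare k = 10; +1 → 11 = l.
Latitude extended square 2; −1 → 1.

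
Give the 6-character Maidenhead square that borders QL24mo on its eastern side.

QL24no

Longitude subsquare m = 12; +1 → 13 = n.
The latitude characters are unchanged.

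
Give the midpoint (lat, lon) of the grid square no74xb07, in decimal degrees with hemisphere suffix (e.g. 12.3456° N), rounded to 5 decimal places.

54.07292° N, 95.92083° E

Field N=13, O=14: +13·20° lon, +14·10° lat → SW at lon 80°, lat 50°.
Square 7, 4: +7·2° lon, +4·1° lat → SW at lon 94°, lat 54°.
Subsquare x=23, b=1: +23·0.0833333° lon, +1·0.0416667° lat → SW at lon 95.9167°, lat 54.0417°.
Extended square 0, 7: +0·0.00833333° lon, +7·0.00416667° lat → SW at lon 95.9167°, lat 54.0708°.
Cell spans 0.00833333° lon × 0.00416667° lat. Centre is SW corner plus half of each.
latitude 54.07292° N, longitude 95.92083° E.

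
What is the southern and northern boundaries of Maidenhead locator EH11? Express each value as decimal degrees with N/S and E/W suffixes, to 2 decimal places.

19.00° S, 18.00° S

Field E=4, H=7: +4·20° lon, +7·10° lat → SW at lon -100°, lat -20°.
Square 1, 1: +1·2° lon, +1·1° lat → SW at lon -98°, lat -19°.
Cell spans 2° lon × 1° lat.
south 19.00° S, north 18.00° S.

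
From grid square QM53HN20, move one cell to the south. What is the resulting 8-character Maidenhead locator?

QM53hm29

Latitude extended square 0; −1 → -1, wraps to 9, carry into subsquare.
Latitude subsquare n = 13; −1 → 12 = m.
The longitude characters are unchanged.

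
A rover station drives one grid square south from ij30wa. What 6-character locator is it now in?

II39wx

Latitude subsquare a = 0; −1 → -1, wraps to 23 = x, carry into square.
Latitude square 0; −1 → -1, wraps to 9, carry into field.
Latitude field J = 9; −1 → 8 = I.
The longitude characters are unchanged.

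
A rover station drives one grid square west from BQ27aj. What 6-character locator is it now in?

BQ17xj

Longitude subsquare a = 0; −1 → -1, wraps to 23 = x, carry into square.
Longitude square 2; −1 → 1.
The latitude characters are unchanged.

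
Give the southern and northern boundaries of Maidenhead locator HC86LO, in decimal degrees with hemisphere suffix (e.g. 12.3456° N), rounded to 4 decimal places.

63.4167° S, 63.3750° S

Field H=7, C=2: +7·20° lon, +2·10° lat → SW at lon -40°, lat -70°.
Square 8, 6: +8·2° lon, +6·1° lat → SW at lon -24°, lat -64°.
Subsquare l=11, o=14: +11·0.0833333° lon, +14·0.0416667° lat → SW at lon -23.0833°, lat -63.4167°.
Cell spans 0.0833333° lon × 0.0416667° lat.
south 63.4167° S, north 63.3750° S.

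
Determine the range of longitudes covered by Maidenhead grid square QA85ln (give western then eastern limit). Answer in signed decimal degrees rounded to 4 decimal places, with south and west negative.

156.9167, 157.0000

Field Q=16, A=0: +16·20° lon, +0·10° lat → SW at lon 140°, lat -90°.
Square 8, 5: +8·2° lon, +5·1° lat → SW at lon 156°, lat -85°.
Subsquare l=11, n=13: +11·0.0833333° lon, +13·0.0416667° lat → SW at lon 156.917°, lat -84.4583°.
Cell spans 0.0833333° lon × 0.0416667° lat.
west 156.9167, east 157.0000.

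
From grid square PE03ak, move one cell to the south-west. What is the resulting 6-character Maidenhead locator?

OE93xj

Longitude subsquare a = 0; −1 → -1, wraps to 23 = x, carry into square.
Longitude square 0; −1 → -1, wraps to 9, carry into field.
Longitude field P = 15; −1 → 14 = O.
Latitude subsquare k = 10; −1 → 9 = j.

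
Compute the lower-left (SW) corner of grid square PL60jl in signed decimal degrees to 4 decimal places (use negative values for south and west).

Field P=15, L=11: +15·20° lon, +11·10° lat → SW at lon 120°, lat 20°.
Square 6, 0: +6·2° lon, +0·1° lat → SW at lon 132°, lat 20°.
Subsquare j=9, l=11: +9·0.0833333° lon, +11·0.0416667° lat → SW at lon 132.75°, lat 20.4583°.
latitude 20.4583, longitude 132.7500.

20.4583, 132.7500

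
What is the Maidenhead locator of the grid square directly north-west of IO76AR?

Longitude subsquare a = 0; −1 → -1, wraps to 23 = x, carry into square.
Longitude square 7; −1 → 6.
Latitude subsquare r = 17; +1 → 18 = s.

IO66xs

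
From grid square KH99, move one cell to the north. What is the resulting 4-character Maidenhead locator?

Latitude square 9; +1 → 10, wraps to 0, carry into field.
Latitude field H = 7; +1 → 8 = I.
The longitude characters are unchanged.

KI90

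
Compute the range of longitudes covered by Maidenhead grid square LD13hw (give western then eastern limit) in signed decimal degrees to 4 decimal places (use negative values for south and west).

Field L=11, D=3: +11·20° lon, +3·10° lat → SW at lon 40°, lat -60°.
Square 1, 3: +1·2° lon, +3·1° lat → SW at lon 42°, lat -57°.
Subsquare h=7, w=22: +7·0.0833333° lon, +22·0.0416667° lat → SW at lon 42.5833°, lat -56.0833°.
Cell spans 0.0833333° lon × 0.0416667° lat.
west 42.5833, east 42.6667.

42.5833, 42.6667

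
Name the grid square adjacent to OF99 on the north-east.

Longitude square 9; +1 → 10, wraps to 0, carry into field.
Longitude field O = 14; +1 → 15 = P.
Latitude square 9; +1 → 10, wraps to 0, carry into field.
Latitude field F = 5; +1 → 6 = G.

PG00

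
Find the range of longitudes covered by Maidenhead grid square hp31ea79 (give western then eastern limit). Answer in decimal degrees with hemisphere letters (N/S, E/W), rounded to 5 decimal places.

Field H=7, P=15: +7·20° lon, +15·10° lat → SW at lon -40°, lat 60°.
Square 3, 1: +3·2° lon, +1·1° lat → SW at lon -34°, lat 61°.
Subsquare e=4, a=0: +4·0.0833333° lon, +0·0.0416667° lat → SW at lon -33.6667°, lat 61°.
Extended square 7, 9: +7·0.00833333° lon, +9·0.00416667° lat → SW at lon -33.6083°, lat 61.0375°.
Cell spans 0.00833333° lon × 0.00416667° lat.
west 33.60833° W, east 33.60000° W.

33.60833° W, 33.60000° W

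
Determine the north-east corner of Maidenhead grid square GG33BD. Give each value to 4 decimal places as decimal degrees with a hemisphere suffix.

Field G=6, G=6: +6·20° lon, +6·10° lat → SW at lon -60°, lat -30°.
Square 3, 3: +3·2° lon, +3·1° lat → SW at lon -54°, lat -27°.
Subsquare b=1, d=3: +1·0.0833333° lon, +3·0.0416667° lat → SW at lon -53.9167°, lat -26.875°.
Cell spans 0.0833333° lon × 0.0416667° lat. NE corner is SW corner plus one full cell.
latitude 26.8333° S, longitude 53.8333° W.

26.8333° S, 53.8333° W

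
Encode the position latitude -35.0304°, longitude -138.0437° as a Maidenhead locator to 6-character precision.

CF04xx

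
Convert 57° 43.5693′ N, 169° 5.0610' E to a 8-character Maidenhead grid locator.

Add 180° to longitude and 90° to latitude: 349.08435, 147.72616.
Field: 349.08435/20 → 17 → R, 147.72616/10 → 14 → O; chars RO.
Square: 9.08435/2 → 4, 7.72616/1 → 7; chars 47.
Subsquare: 1.08435/0.0833333 → 13 → n, 0.72616/0.0416667 → 17 → r; chars nr.
Extended square: 0.00102/0.00833333 → 0, 0.01782/0.00416667 → 4; chars 04.

RO47nr04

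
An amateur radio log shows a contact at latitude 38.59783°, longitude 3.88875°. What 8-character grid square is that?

JM18wo63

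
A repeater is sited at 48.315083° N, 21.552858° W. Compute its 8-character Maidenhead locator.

HN98fh35

Shift to the Maidenhead origin (180°W, 90°S): lon 158.44714, lat 138.31508.
Field (20°×10°, letters A–R): 158.44714/20 → 7 → H, 138.31508/10 → 13 → N; chars HN.
Square (2°×1°, digits 0–9): 18.44714/2 → 9, 8.31508/1 → 8; chars 98.
Subsquare (5′×2.5′, letters a–x): 0.44714/0.0833333 → 5 → f, 0.31508/0.0416667 → 7 → h; chars fh.
Extended square (30″×15″, digits 0–9): 0.03048/0.00833333 → 3, 0.02342/0.00416667 → 5; chars 35.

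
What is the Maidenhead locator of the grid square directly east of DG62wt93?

Longitude extended square 9; +1 → 10, wraps to 0, carry into subsquare.
Longitude subsquare w = 22; +1 → 23 = x.
The latitude characters are unchanged.

DG62xt03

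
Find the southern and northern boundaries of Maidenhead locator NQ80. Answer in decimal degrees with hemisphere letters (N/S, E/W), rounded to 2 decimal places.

70.00° N, 71.00° N

Field N=13, Q=16: +13·20° lon, +16·10° lat → SW at lon 80°, lat 70°.
Square 8, 0: +8·2° lon, +0·1° lat → SW at lon 96°, lat 70°.
Cell spans 2° lon × 1° lat.
south 70.00° N, north 71.00° N.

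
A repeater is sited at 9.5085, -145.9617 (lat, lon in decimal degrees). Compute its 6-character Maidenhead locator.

BJ79am

Add 180° to longitude and 90° to latitude: 34.0383, 99.5085.
Field (20°×10°, letters A–R): 34.0383/20 → 1 → B, 99.5085/10 → 9 → J; chars BJ.
Square (2°×1°, digits 0–9): 14.0383/2 → 7, 9.5085/1 → 9; chars 79.
Subsquare (5′×2.5′, letters a–x): 0.0383/0.0833333 → 0 → a, 0.5085/0.0416667 → 12 → m; chars am.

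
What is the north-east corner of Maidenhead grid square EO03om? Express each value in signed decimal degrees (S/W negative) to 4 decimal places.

Field E=4, O=14: +4·20° lon, +14·10° lat → SW at lon -100°, lat 50°.
Square 0, 3: +0·2° lon, +3·1° lat → SW at lon -100°, lat 53°.
Subsquare o=14, m=12: +14·0.0833333° lon, +12·0.0416667° lat → SW at lon -98.8333°, lat 53.5°.
Cell spans 0.0833333° lon × 0.0416667° lat. NE corner is SW corner plus one full cell.
latitude 53.5417, longitude -98.7500.

53.5417, -98.7500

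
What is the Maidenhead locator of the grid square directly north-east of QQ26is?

QQ26jt

Longitude subsquare i = 8; +1 → 9 = j.
Latitude subsquare s = 18; +1 → 19 = t.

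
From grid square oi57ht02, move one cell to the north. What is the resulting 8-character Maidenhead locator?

OI57ht03

Latitude extended square 2; +1 → 3.
The longitude characters are unchanged.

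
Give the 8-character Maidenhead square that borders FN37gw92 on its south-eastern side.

FN37hw01

Longitude extended square 9; +1 → 10, wraps to 0, carry into subsquare.
Longitude subsquare g = 6; +1 → 7 = h.
Latitude extended square 2; −1 → 1.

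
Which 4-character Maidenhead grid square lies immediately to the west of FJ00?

Longitude square 0; −1 → -1, wraps to 9, carry into field.
Longitude field F = 5; −1 → 4 = E.
The latitude characters are unchanged.

EJ90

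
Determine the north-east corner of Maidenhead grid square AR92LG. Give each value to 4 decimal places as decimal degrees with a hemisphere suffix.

82.2917° N, 161.0000° W

Field A=0, R=17: +0·20° lon, +17·10° lat → SW at lon -180°, lat 80°.
Square 9, 2: +9·2° lon, +2·1° lat → SW at lon -162°, lat 82°.
Subsquare l=11, g=6: +11·0.0833333° lon, +6·0.0416667° lat → SW at lon -161.083°, lat 82.25°.
Cell spans 0.0833333° lon × 0.0416667° lat. NE corner is SW corner plus one full cell.
latitude 82.2917° N, longitude 161.0000° W.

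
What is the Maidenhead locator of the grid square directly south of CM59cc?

CM59cb

Latitude subsquare c = 2; −1 → 1 = b.
The longitude characters are unchanged.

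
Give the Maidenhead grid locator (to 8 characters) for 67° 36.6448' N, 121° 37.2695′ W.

CP97eo56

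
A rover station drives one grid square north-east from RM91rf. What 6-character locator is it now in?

RM91sg

Longitude subsquare r = 17; +1 → 18 = s.
Latitude subsquare f = 5; +1 → 6 = g.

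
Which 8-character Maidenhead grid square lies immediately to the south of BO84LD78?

BO84ld77

Latitude extended square 8; −1 → 7.
The longitude characters are unchanged.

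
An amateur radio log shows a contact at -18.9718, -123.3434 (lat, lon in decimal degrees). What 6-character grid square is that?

Add 180° to longitude and 90° to latitude: 56.6566, 71.0282.
Field: 56.6566/20 → 2 → C, 71.0282/10 → 7 → H; chars CH.
Square: 16.6566/2 → 8, 1.0282/1 → 1; chars 81.
Subsquare: 0.6566/0.0833333 → 7 → h, 0.0282/0.0416667 → 0 → a; chars ha.

CH81ha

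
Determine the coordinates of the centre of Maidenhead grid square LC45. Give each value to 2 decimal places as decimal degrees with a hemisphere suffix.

64.50° S, 49.00° E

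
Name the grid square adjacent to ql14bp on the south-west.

QL14ao

Longitude subsquare b = 1; −1 → 0 = a.
Latitude subsquare p = 15; −1 → 14 = o.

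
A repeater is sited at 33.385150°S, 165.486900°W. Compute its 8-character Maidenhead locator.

AF76go17

Add 180° to longitude and 90° to latitude: 14.51310, 56.61485.
Field: lon ⌊14.51310/20⌋ = 0 → A; lat ⌊56.61485/10⌋ = 5 → F.
Square: lon ⌊14.51310/2⌋ = 7; lat ⌊6.61485/1⌋ = 6.
Subsquare: lon ⌊0.51310/0.0833333⌋ = 6 → g; lat ⌊0.61485/0.0416667⌋ = 14 → o.
Extended square: lon ⌊0.01310/0.00833333⌋ = 1; lat ⌊0.03152/0.00416667⌋ = 7.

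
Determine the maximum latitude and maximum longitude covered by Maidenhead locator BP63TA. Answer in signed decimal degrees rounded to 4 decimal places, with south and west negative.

Field B=1, P=15: +1·20° lon, +15·10° lat → SW at lon -160°, lat 60°.
Square 6, 3: +6·2° lon, +3·1° lat → SW at lon -148°, lat 63°.
Subsquare t=19, a=0: +19·0.0833333° lon, +0·0.0416667° lat → SW at lon -146.417°, lat 63°.
Cell spans 0.0833333° lon × 0.0416667° lat. NE corner is SW corner plus one full cell.
latitude 63.0417, longitude -146.3333.

63.0417, -146.3333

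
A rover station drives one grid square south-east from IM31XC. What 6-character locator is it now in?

Longitude subsquare x = 23; +1 → 24, wraps to 0 = a, carry into square.
Longitude square 3; +1 → 4.
Latitude subsquare c = 2; −1 → 1 = b.

IM41ab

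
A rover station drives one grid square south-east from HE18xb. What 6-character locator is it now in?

Longitude subsquare x = 23; +1 → 24, wraps to 0 = a, carry into square.
Longitude square 1; +1 → 2.
Latitude subsquare b = 1; −1 → 0 = a.

HE28aa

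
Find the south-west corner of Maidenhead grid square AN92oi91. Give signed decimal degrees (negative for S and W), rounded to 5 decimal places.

Field A=0, N=13: +0·20° lon, +13·10° lat → SW at lon -180°, lat 40°.
Square 9, 2: +9·2° lon, +2·1° lat → SW at lon -162°, lat 42°.
Subsquare o=14, i=8: +14·0.0833333° lon, +8·0.0416667° lat → SW at lon -160.833°, lat 42.3333°.
Extended square 9, 1: +9·0.00833333° lon, +1·0.00416667° lat → SW at lon -160.758°, lat 42.3375°.
latitude 42.33750, longitude -160.75833.

42.33750, -160.75833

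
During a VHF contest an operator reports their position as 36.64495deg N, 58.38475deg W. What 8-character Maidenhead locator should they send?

GM06tp34

Shift to the Maidenhead origin (180°W, 90°S): lon 121.61525, lat 126.64495.
Field: lon ⌊121.61525/20⌋ = 6 → G; lat ⌊126.64495/10⌋ = 12 → M.
Square: lon ⌊1.61525/2⌋ = 0; lat ⌊6.64495/1⌋ = 6.
Subsquare: lon ⌊1.61525/0.0833333⌋ = 19 → t; lat ⌊0.64495/0.0416667⌋ = 15 → p.
Extended square: lon ⌊0.03192/0.00833333⌋ = 3; lat ⌊0.01995/0.00416667⌋ = 4.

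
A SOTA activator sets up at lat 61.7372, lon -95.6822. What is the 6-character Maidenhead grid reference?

Shift to the Maidenhead origin (180°W, 90°S): lon 84.3178, lat 151.7372.
Field: 84.3178/20 → 4 → E, 151.7372/10 → 15 → P; chars EP.
Square: 4.3178/2 → 2, 1.7372/1 → 1; chars 21.
Subsquare: 0.3178/0.0833333 → 3 → d, 0.7372/0.0416667 → 17 → r; chars dr.

EP21dr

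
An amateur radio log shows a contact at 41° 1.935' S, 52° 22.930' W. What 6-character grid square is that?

GE38tx

Add 180° to longitude and 90° to latitude: 127.6178, 48.9678.
Field: lon ⌊127.6178/20⌋ = 6 → G; lat ⌊48.9678/10⌋ = 4 → E.
Square: lon ⌊7.6178/2⌋ = 3; lat ⌊8.9678/1⌋ = 8.
Subsquare: lon ⌊1.6178/0.0833333⌋ = 19 → t; lat ⌊0.9678/0.0416667⌋ = 23 → x.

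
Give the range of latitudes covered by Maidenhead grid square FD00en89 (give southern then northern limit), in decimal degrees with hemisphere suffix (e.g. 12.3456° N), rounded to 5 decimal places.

59.42083° S, 59.41667° S

Field F=5, D=3: +5·20° lon, +3·10° lat → SW at lon -80°, lat -60°.
Square 0, 0: +0·2° lon, +0·1° lat → SW at lon -80°, lat -60°.
Subsquare e=4, n=13: +4·0.0833333° lon, +13·0.0416667° lat → SW at lon -79.6667°, lat -59.4583°.
Extended square 8, 9: +8·0.00833333° lon, +9·0.00416667° lat → SW at lon -79.6°, lat -59.4208°.
Cell spans 0.00833333° lon × 0.00416667° lat.
south 59.42083° S, north 59.41667° S.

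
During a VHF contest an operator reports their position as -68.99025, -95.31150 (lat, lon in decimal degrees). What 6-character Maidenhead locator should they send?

EC21ia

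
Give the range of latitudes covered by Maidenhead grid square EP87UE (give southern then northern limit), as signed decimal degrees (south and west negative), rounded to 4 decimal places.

67.1667, 67.2083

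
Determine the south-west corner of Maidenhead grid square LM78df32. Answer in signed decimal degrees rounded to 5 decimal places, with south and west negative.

Field L=11, M=12: +11·20° lon, +12·10° lat → SW at lon 40°, lat 30°.
Square 7, 8: +7·2° lon, +8·1° lat → SW at lon 54°, lat 38°.
Subsquare d=3, f=5: +3·0.0833333° lon, +5·0.0416667° lat → SW at lon 54.25°, lat 38.2083°.
Extended square 3, 2: +3·0.00833333° lon, +2·0.00416667° lat → SW at lon 54.275°, lat 38.2167°.
latitude 38.21667, longitude 54.27500.

38.21667, 54.27500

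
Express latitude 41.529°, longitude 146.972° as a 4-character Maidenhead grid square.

QN31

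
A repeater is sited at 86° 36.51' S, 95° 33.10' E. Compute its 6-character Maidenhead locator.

NA73sj

Add 180° to longitude and 90° to latitude: 275.5517, 3.3915.
Field (20°×10°, letters A–R): lon ⌊275.5517/20⌋ = 13 → N; lat ⌊3.3915/10⌋ = 0 → A.
Square (2°×1°, digits 0–9): lon ⌊15.5517/2⌋ = 7; lat ⌊3.3915/1⌋ = 3.
Subsquare (5′×2.5′, letters a–x): lon ⌊1.5517/0.0833333⌋ = 18 → s; lat ⌊0.3915/0.0416667⌋ = 9 → j.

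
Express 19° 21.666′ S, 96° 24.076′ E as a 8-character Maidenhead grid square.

NH80ep83

Add 180° to longitude and 90° to latitude: 276.40127, 70.63890.
Field: lon ⌊276.40127/20⌋ = 13 → N; lat ⌊70.63890/10⌋ = 7 → H.
Square: lon ⌊16.40127/2⌋ = 8; lat ⌊0.63890/1⌋ = 0.
Subsquare: lon ⌊0.40127/0.0833333⌋ = 4 → e; lat ⌊0.63890/0.0416667⌋ = 15 → p.
Extended square: lon ⌊0.06793/0.00833333⌋ = 8; lat ⌊0.01390/0.00416667⌋ = 3.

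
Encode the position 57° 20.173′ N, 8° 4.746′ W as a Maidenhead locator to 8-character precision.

Shift to the Maidenhead origin (180°W, 90°S): lon 171.92090, lat 147.33622.
Field (20°×10°, letters A–R): lon ⌊171.92090/20⌋ = 8 → I; lat ⌊147.33622/10⌋ = 14 → O.
Square (2°×1°, digits 0–9): lon ⌊11.92090/2⌋ = 5; lat ⌊7.33622/1⌋ = 7.
Subsquare (5′×2.5′, letters a–x): lon ⌊1.92090/0.0833333⌋ = 23 → x; lat ⌊0.33622/0.0416667⌋ = 8 → i.
Extended square (30″×15″, digits 0–9): lon ⌊0.00423/0.00833333⌋ = 0; lat ⌊0.00288/0.00416667⌋ = 0.

IO57xi00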